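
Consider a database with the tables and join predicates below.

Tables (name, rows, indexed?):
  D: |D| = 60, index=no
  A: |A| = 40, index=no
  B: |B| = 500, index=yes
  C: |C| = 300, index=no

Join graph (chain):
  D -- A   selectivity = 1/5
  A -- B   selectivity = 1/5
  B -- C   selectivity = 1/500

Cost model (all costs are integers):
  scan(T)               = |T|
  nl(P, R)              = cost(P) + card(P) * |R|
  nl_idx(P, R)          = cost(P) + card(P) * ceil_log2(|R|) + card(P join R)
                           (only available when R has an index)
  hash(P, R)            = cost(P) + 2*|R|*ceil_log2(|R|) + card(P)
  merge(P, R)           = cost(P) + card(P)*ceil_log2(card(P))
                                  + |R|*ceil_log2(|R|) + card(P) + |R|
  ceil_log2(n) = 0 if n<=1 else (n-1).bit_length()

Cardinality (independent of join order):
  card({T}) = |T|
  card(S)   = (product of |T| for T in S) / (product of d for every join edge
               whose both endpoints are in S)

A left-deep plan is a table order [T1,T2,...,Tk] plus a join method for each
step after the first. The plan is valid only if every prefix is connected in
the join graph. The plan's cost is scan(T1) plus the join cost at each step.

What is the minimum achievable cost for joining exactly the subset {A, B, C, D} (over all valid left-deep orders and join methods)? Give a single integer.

Selinger DP over subsets of {A,B,C,D}:
  {D}: scan cost=60, card=60
  {A}: scan cost=40, card=40
  {B}: scan cost=500, card=500
  {C}: scan cost=300, card=300
  {AD}: card=480; try (A,hash)→600, (D,merge)→740, (A,merge)→760, (D,hash)→800, (D,nl)→2440, (A,nl)→2460; best=600 via (A,hash)
  {AB}: card=4000; try (A,hash)→1480, (B,nl_idx)→4400, (B,merge)→5320, (A,merge)→5780, (B,hash)→9080, (B,nl)→20040 …(+1); best=1480 via (A,hash)
  {BC}: card=300; try (B,nl_idx)→3300, (C,hash)→6400, (B,merge)→8300, (C,merge)→8500, (B,hash)→9600, (B,nl)→150300 …(+1); best=3300 via (B,nl_idx)
  {ABD}: card=48000; try (D,hash)→6200, (B,hash)→10080, (B,merge)→10400, (B,nl_idx)→52920, (D,merge)→53900, (B,nl)→240600 …(+1); best=6200 via (D,hash)
  {ABC}: card=2400; try (A,hash)→4080, (A,merge)→6580, (C,hash)→10880, (A,nl)→15300, (C,merge)→56480, (C,nl)→1201480; best=4080 via (A,hash)
  {ABCD}: card=28800; try (D,hash)→7200, (D,merge)→35700, (C,hash)→59600, (D,nl)→148080, (C,merge)→825200, (C,nl)→14406200; best=7200 via (D,hash)

7200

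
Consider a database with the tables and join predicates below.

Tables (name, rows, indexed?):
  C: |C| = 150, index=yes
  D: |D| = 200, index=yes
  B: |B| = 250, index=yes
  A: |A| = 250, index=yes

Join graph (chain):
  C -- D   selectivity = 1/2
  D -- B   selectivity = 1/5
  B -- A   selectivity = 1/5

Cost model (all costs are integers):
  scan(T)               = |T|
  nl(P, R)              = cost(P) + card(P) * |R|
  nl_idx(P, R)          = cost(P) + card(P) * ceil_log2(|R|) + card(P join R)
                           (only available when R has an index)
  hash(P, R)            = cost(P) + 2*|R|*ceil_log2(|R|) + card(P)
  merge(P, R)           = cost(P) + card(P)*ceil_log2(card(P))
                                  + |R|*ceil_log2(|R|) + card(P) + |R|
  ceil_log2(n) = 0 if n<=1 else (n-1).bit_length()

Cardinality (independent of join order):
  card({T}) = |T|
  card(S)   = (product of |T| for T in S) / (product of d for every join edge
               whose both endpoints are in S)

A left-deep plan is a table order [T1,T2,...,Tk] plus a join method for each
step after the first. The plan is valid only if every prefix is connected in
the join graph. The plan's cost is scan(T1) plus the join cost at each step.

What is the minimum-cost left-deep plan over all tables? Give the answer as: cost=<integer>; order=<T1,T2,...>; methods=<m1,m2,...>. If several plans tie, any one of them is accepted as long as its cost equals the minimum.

cost=520100; order=B,D,A,C; methods=hash,hash,hash

Selinger DP (subsets sized 1..n):
  {C}: scan cost=150, card=150
  {D}: scan cost=200, card=200
  {B}: scan cost=250, card=250
  {A}: scan cost=250, card=250
  {CD}: card=15000; try (C,hash)→2800, (D,merge)→3300, (C,merge)→3350, (D,hash)→3500, (D,nl_idx)→16350, (C,nl_idx)→16800 …(+2); best=2800 via (C,hash)
  {BD}: card=10000; try (D,hash)→3700, (B,merge)→4250, (D,merge)→4300, (B,hash)→4400, (B,nl_idx)→11800, (D,nl_idx)→12250 …(+2); best=3700 via (D,hash)
  {AB}: card=12500; try (B,hash)→4500, (A,hash)→4500, (B,merge)→4750, (A,merge)→4750, (B,nl_idx)→14750, (A,nl_idx)→14750 …(+2); best=4500 via (B,hash)
  {BCD}: card=750000; try (C,hash)→16100, (B,hash)→21800, (C,merge)→155050, (B,merge)→230050, (C,nl_idx)→833700, (B,nl_idx)→872800 …(+2); best=16100 via (C,hash)
  {ABD}: card=500000; try (A,hash)→17700, (D,hash)→20200, (A,merge)→155950, (D,merge)→193800, (A,nl_idx)→583700, (D,nl_idx)→604500 …(+2); best=17700 via (A,hash)
  {ABCD}: card=37500000; try (C,hash)→520100, (A,hash)→770100, (C,merge)→10019050, (A,merge)→15768350, (C,nl_idx)→41517700, (A,nl_idx)→43516100 …(+2); best=520100 via (C,hash)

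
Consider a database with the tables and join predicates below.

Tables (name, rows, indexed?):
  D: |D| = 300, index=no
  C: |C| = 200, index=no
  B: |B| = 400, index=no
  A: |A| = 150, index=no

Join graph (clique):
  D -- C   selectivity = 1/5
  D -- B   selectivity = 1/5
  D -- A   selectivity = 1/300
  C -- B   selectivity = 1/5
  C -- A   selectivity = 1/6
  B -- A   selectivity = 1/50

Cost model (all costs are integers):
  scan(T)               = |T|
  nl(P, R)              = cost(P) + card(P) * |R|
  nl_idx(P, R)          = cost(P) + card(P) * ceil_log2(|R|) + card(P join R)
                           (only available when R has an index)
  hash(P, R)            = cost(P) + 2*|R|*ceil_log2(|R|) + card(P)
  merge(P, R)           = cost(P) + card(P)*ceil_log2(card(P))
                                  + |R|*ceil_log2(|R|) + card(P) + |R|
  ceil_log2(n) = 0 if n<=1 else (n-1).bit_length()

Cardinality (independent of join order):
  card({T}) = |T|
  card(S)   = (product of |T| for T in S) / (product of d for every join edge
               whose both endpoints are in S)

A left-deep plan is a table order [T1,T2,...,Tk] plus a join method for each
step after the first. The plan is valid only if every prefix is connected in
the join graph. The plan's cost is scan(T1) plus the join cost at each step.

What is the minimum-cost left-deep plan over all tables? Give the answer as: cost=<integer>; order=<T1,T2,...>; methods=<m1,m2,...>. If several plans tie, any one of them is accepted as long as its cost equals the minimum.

Selinger DP (subsets sized 1..n):
  {D}: scan cost=300, card=300
  {C}: scan cost=200, card=200
  {B}: scan cost=400, card=400
  {A}: scan cost=150, card=150
  {CD}: card=12000; try (C,hash)→3800, (D,merge)→5000, (C,merge)→5100, (D,hash)→5800, (D,nl)→60200, (C,nl)→60300; best=3800 via (C,hash)
  {BD}: card=24000; try (D,hash)→6200, (B,merge)→7300, (D,merge)→7400, (B,hash)→7800, (B,nl)→120300, (D,nl)→120400; best=6200 via (D,hash)
  {AD}: card=150; try (A,hash)→3000, (D,merge)→4500, (A,merge)→4650, (D,hash)→5700, (D,nl)→45150, (A,nl)→45300; best=3000 via (A,hash)
  {BC}: card=16000; try (C,hash)→4000, (B,merge)→6000, (C,merge)→6200, (B,hash)→7600, (B,nl)→80200, (C,nl)→80400; best=4000 via (C,hash)
  {AC}: card=5000; try (A,hash)→2800, (C,merge)→3300, (A,merge)→3350, (C,hash)→3500, (C,nl)→30150, (A,nl)→30200; best=2800 via (A,hash)
  {AB}: card=1200; try (A,hash)→3200, (B,merge)→5500, (A,merge)→5750, (B,hash)→7500, (B,nl)→60150, (A,nl)→60400; best=3200 via (A,hash)
  {BCD}: card=192000; try (B,hash)→23000, (D,hash)→25400, (C,hash)→33400, (B,merge)→187800, (D,merge)→247000, (C,merge)→392000 …(+3); best=23000 via (B,hash)
  {ACD}: card=1000; try (C,merge)→6150, (C,hash)→6350, (D,hash)→13200, (A,hash)→18200, (C,nl)→33000, (D,merge)→75800 …(+3); best=6150 via (C,merge)
  {ABD}: card=240; try (B,merge)→8350, (D,hash)→9800, (B,hash)→10350, (D,merge)→20600, (A,hash)→32600, (B,nl)→63000 …(+3); best=8350 via (B,merge)
  {ABC}: card=8000; try (C,hash)→7600, (B,hash)→15000, (C,merge)→19400, (A,hash)→22400, (B,merge)→76800, (C,nl)→243200 …(+3); best=7600 via (C,hash)
  {ABCD}: card=320; try (C,hash)→11790, (C,merge)→12310, (B,hash)→14350, (D,hash)→21000, (B,merge)→21150, (C,nl)→56350 …(+6); best=11790 via (C,hash)

cost=11790; order=D,A,B,C; methods=hash,merge,hash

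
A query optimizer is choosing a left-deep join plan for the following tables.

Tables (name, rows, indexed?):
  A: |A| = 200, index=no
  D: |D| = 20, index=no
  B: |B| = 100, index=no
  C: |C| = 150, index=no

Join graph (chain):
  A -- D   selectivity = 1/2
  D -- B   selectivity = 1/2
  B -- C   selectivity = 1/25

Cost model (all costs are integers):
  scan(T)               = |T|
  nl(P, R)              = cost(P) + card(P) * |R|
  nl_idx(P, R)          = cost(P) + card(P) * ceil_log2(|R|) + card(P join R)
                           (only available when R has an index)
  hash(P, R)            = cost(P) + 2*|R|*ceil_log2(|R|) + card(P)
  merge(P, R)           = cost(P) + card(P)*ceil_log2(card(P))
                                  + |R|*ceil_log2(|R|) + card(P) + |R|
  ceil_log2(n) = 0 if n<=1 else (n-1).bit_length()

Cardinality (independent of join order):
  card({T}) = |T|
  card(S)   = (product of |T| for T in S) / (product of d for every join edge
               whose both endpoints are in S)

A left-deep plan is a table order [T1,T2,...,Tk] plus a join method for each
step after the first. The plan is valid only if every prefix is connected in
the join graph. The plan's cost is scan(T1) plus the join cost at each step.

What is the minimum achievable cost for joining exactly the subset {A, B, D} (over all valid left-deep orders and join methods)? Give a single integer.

Selinger DP over subsets of {A,B,D}:
  {A}: scan cost=200, card=200
  {D}: scan cost=20, card=20
  {B}: scan cost=100, card=100
  {AD}: card=2000; try (D,hash)→600, (A,merge)→1940, (D,merge)→2120, (A,hash)→3240, (A,nl)→4020, (D,nl)→4200; best=600 via (D,hash)
  {BD}: card=1000; try (D,hash)→400, (B,merge)→940, (D,merge)→1020, (B,hash)→1440, (B,nl)→2020, (D,nl)→2100; best=400 via (D,hash)
  {ABD}: card=100000; try (B,hash)→4000, (A,hash)→4600, (A,merge)→13200, (B,merge)→25400, (A,nl)→200400, (B,nl)→200600; best=4000 via (B,hash)

4000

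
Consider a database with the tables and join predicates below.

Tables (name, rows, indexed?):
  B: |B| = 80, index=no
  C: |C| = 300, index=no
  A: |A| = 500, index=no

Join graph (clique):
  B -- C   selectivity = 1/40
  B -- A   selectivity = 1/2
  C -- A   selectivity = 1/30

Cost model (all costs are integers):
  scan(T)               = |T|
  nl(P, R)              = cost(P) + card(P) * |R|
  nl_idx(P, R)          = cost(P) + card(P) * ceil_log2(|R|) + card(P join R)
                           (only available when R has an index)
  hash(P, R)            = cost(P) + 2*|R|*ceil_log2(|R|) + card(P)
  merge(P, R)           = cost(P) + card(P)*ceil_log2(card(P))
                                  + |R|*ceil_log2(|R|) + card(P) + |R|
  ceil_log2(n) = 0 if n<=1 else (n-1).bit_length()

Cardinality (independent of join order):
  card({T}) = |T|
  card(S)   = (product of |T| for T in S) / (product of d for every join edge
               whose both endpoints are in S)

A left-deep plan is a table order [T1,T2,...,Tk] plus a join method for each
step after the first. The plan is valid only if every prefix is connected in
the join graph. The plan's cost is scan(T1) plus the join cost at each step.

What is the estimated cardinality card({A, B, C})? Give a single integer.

5000

Tables in S: A(500), B(80), C(300)
Edges inside S: B-C(d=40), B-A(d=2), C-A(d=30)
numerator = 500 * 80 * 300 = 12000000
denominator = 40 * 2 * 30 = 2400
card(S) = 12000000 / 2400 = 5000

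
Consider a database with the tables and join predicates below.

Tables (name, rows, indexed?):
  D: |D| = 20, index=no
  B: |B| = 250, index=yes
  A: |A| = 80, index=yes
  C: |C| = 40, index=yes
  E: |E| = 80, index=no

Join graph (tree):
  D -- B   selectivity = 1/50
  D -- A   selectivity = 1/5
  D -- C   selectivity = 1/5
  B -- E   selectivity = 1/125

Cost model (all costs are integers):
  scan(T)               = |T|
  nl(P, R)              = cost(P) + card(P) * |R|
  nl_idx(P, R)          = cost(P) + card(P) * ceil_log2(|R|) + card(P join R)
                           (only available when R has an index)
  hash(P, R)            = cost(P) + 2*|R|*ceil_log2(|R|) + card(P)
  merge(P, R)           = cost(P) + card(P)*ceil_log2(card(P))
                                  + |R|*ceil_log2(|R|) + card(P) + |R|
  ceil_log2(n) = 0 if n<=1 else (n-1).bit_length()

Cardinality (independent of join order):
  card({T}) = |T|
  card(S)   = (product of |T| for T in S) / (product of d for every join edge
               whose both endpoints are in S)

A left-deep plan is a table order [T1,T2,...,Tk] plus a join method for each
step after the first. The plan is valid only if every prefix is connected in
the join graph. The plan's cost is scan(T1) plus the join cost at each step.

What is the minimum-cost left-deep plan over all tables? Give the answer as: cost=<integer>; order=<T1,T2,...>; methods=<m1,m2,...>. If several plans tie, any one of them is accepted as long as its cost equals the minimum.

cost=3416; order=E,B,D,C,A; methods=nl_idx,hash,hash,hash

Selinger DP (subsets sized 1..n):
  {D}: scan cost=20, card=20
  {B}: scan cost=250, card=250
  {A}: scan cost=80, card=80
  {C}: scan cost=40, card=40
  {E}: scan cost=80, card=80
  {BD}: card=100; try (B,nl_idx)→280, (D,hash)→700, (B,merge)→2390, (D,merge)→2620, (B,hash)→4040, (B,nl)→5020 …(+1); best=280 via (B,nl_idx)
  {AD}: card=320; try (D,hash)→360, (A,nl_idx)→480, (A,merge)→780, (D,merge)→840, (A,hash)→1160, (A,nl)→1620 …(+1); best=360 via (D,hash)
  {CD}: card=160; try (D,hash)→280, (C,nl_idx)→300, (C,merge)→420, (D,merge)→440, (C,hash)→520, (C,nl)→820 …(+1); best=280 via (D,hash)
  {BE}: card=160; try (B,nl_idx)→880, (E,hash)→1620, (B,merge)→2970, (E,merge)→3140, (B,hash)→4160, (B,nl)→20080 …(+1); best=880 via (B,nl_idx)
  {ABD}: card=1600; try (A,hash)→1500, (A,merge)→1720, (A,nl_idx)→2580, (B,nl_idx)→4520, (B,hash)→4680, (B,merge)→5810 …(+2); best=1500 via (A,hash)
  {BCD}: card=800; try (C,hash)→860, (C,merge)→1360, (C,nl_idx)→1680, (B,nl_idx)→2360, (B,merge)→3970, (C,nl)→4280 …(+2); best=860 via (C,hash)
  {BDE}: card=64; try (D,hash)→1240, (E,hash)→1500, (E,merge)→1720, (D,merge)→2440, (D,nl)→4080, (E,nl)→8280; best=1240 via (D,hash)
  {ACD}: card=2560; try (C,hash)→1160, (A,hash)→1560, (A,merge)→2360, (C,merge)→3840, (A,nl_idx)→3960, (C,nl_idx)→4840 …(+2); best=1160 via (C,hash)
  {ABCD}: card=12800; try (A,hash)→2780, (C,hash)→3580, (B,hash)→7720, (A,merge)→10300, (A,nl_idx)→19260, (C,merge)→20980 …(+6); best=2780 via (A,hash)
  {ABDE}: card=1024; try (A,merge)→2328, (A,hash)→2424, (A,nl_idx)→2712, (E,hash)→4220, (A,nl)→6360, (E,merge)→21340 …(+1); best=2328 via (A,merge)
  {BCDE}: card=512; try (C,hash)→1784, (C,merge)→1968, (C,nl_idx)→2136, (E,hash)→2780, (C,nl)→3800, (E,merge)→10300 …(+1); best=1784 via (C,hash)
  {ABCDE}: card=8192; try (A,hash)→3416, (C,hash)→3832, (A,merge)→7544, (A,nl_idx)→13560, (C,merge)→13872, (C,nl_idx)→16664 …(+5); best=3416 via (A,hash)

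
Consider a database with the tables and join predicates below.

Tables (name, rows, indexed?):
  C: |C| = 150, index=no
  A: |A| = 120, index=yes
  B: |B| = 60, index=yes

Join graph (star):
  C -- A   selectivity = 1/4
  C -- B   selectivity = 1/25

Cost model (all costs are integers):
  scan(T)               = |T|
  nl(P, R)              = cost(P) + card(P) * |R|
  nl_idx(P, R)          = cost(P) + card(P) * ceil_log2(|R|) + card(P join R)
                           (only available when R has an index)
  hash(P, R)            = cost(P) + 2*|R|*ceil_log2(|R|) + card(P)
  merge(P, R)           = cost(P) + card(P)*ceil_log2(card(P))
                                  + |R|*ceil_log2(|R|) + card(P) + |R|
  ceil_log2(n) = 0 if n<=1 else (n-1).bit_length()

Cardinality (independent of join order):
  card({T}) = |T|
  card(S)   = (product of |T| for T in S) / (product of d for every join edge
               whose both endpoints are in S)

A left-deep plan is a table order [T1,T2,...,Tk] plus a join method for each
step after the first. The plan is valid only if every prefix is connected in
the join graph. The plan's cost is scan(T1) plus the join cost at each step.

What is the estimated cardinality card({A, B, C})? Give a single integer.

10800

Tables in S: A(120), B(60), C(150)
Edges inside S: C-A(d=4), C-B(d=25)
numerator = 120 * 60 * 150 = 1080000
denominator = 4 * 25 = 100
card(S) = 1080000 / 100 = 10800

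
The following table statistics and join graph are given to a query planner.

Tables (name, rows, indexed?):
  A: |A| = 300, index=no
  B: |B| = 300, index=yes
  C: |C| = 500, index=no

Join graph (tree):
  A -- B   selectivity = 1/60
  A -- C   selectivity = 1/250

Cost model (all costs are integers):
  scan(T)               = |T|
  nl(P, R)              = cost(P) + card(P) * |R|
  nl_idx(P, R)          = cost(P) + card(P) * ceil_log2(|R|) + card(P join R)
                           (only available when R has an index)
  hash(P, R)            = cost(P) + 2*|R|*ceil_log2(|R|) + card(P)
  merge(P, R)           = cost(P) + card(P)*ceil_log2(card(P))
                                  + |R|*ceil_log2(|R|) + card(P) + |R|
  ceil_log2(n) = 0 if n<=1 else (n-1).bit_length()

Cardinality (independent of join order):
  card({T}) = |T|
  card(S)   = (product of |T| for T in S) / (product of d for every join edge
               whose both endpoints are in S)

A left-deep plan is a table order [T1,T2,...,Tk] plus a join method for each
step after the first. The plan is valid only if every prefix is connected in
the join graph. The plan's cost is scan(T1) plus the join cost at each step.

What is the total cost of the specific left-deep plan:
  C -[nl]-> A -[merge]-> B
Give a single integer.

step 1: scan C: cost=500, card=500
step 2: join A via nl
    card(P join A) = 500*300/(250) = 600
    cost = 500 + 500*300 = 150500
step 3: join B via merge
    card(P join B) = 600*300/(60) = 3000
    cost = 150500 + 600*10 + 300*9 + 600 + 300 = 160100

160100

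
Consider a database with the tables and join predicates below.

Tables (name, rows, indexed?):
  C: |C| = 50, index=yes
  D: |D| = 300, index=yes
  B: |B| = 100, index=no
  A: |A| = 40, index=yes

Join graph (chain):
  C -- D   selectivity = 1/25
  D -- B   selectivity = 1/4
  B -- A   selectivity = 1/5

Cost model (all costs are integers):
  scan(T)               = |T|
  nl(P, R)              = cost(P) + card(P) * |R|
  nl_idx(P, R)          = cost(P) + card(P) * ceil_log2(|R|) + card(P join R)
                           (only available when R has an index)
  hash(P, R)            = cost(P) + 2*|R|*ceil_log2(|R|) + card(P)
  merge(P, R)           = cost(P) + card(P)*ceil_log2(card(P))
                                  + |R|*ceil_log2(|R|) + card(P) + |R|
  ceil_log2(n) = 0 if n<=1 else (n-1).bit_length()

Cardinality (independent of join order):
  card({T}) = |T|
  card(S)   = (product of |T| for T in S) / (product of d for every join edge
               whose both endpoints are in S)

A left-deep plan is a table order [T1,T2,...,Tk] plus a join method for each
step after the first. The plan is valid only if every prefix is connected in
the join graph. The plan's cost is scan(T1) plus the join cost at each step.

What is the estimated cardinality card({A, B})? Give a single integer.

800

Tables in S: A(40), B(100)
Edges inside S: B-A(d=5)
numerator = 40 * 100 = 4000
denominator = 5 = 5
card(S) = 4000 / 5 = 800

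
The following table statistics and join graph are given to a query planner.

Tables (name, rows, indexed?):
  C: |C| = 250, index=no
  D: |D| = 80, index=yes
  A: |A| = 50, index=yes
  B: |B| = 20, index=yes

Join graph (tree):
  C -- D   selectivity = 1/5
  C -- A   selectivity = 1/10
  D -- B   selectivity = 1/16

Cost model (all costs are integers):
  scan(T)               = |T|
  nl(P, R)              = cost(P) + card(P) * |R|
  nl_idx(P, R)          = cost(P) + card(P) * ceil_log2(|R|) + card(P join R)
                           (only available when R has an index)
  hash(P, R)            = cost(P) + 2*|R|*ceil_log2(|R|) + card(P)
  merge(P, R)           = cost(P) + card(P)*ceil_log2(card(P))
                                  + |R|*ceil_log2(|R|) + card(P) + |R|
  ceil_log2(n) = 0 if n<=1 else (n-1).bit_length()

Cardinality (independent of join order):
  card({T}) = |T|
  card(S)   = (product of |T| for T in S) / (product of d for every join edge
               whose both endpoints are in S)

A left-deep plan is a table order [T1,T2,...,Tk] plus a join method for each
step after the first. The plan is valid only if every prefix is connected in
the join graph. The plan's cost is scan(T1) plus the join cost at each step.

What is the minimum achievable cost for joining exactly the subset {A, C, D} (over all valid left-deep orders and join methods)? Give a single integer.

Selinger DP over subsets of {A,C,D}:
  {C}: scan cost=250, card=250
  {D}: scan cost=80, card=80
  {A}: scan cost=50, card=50
  {CD}: card=4000; try (D,hash)→1620, (C,merge)→2970, (D,merge)→3140, (C,hash)→4160, (D,nl_idx)→6000, (C,nl)→20080 …(+1); best=1620 via (D,hash)
  {AC}: card=1250; try (A,hash)→1100, (C,merge)→2650, (A,merge)→2850, (A,nl_idx)→3000, (C,hash)→4100, (C,nl)→12550 …(+1); best=1100 via (A,hash)
  {ACD}: card=20000; try (D,hash)→3470, (A,hash)→6220, (D,merge)→16740, (D,nl_idx)→29850, (A,nl_idx)→45620, (A,merge)→53970 …(+2); best=3470 via (D,hash)

3470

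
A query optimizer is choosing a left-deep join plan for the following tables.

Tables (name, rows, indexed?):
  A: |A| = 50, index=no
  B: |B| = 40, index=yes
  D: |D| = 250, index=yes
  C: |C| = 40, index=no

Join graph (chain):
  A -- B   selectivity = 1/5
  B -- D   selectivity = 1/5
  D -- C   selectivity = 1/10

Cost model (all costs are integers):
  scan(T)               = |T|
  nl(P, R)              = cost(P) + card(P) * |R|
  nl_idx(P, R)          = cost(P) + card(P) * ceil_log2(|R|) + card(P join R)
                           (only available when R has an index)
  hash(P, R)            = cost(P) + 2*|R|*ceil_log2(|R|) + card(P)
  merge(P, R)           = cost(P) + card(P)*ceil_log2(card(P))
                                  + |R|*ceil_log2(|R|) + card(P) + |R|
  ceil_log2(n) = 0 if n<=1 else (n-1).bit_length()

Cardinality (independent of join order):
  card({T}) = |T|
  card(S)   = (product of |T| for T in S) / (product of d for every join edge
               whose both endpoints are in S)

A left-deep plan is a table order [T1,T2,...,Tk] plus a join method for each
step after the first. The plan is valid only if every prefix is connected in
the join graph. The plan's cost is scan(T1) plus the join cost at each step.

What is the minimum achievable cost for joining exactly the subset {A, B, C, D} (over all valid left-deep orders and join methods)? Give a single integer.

Selinger DP over subsets of {A,B,C,D}:
  {A}: scan cost=50, card=50
  {B}: scan cost=40, card=40
  {D}: scan cost=250, card=250
  {C}: scan cost=40, card=40
  {AB}: card=400; try (B,hash)→580, (A,merge)→670, (B,merge)→680, (A,hash)→680, (B,nl_idx)→750, (A,nl)→2040 …(+1); best=580 via (B,hash)
  {BD}: card=2000; try (B,hash)→980, (D,nl_idx)→2360, (D,merge)→2570, (B,merge)→2780, (B,nl_idx)→3750, (D,hash)→4080 …(+2); best=980 via (B,hash)
  {CD}: card=1000; try (C,hash)→980, (D,nl_idx)→1360, (D,merge)→2570, (C,merge)→2780, (D,hash)→4080, (D,nl)→10040 …(+1); best=980 via (C,hash)
  {ABD}: card=20000; try (A,hash)→3580, (D,hash)→4980, (D,merge)→6830, (D,nl_idx)→23780, (A,merge)→25330, (D,nl)→100580 …(+1); best=3580 via (A,hash)
  {BCD}: card=8000; try (B,hash)→2460, (C,hash)→3460, (B,merge)→12260, (B,nl_idx)→14980, (C,merge)→25260, (B,nl)→40980 …(+1); best=2460 via (B,hash)
  {ABCD}: card=80000; try (A,hash)→11060, (C,hash)→24060, (A,merge)→114810, (C,merge)→323860, (A,nl)→402460, (C,nl)→803580; best=11060 via (A,hash)

11060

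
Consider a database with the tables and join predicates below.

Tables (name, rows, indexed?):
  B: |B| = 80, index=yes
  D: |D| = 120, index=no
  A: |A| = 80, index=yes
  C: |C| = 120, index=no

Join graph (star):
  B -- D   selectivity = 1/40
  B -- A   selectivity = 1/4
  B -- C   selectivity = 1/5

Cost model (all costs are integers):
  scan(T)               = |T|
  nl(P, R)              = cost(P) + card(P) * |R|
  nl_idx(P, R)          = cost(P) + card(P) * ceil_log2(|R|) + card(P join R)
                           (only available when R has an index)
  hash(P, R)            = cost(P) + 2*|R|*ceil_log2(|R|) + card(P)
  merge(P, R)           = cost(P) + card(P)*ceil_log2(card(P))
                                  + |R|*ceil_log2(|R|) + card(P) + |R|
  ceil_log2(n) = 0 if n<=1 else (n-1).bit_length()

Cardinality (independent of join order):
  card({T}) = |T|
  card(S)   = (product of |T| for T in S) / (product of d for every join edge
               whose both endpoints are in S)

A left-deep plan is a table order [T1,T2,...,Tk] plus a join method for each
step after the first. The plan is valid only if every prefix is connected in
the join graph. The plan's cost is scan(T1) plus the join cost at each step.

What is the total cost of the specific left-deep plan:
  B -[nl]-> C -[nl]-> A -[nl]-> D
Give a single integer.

4771280

step 1: scan B: cost=80, card=80
step 2: join C via nl
    card(P join C) = 80*120/(5) = 1920
    cost = 80 + 80*120 = 9680
step 3: join A via nl
    card(P join A) = 1920*80/(4) = 38400
    cost = 9680 + 1920*80 = 163280
step 4: join D via nl
    card(P join D) = 38400*120/(40) = 115200
    cost = 163280 + 38400*120 = 4771280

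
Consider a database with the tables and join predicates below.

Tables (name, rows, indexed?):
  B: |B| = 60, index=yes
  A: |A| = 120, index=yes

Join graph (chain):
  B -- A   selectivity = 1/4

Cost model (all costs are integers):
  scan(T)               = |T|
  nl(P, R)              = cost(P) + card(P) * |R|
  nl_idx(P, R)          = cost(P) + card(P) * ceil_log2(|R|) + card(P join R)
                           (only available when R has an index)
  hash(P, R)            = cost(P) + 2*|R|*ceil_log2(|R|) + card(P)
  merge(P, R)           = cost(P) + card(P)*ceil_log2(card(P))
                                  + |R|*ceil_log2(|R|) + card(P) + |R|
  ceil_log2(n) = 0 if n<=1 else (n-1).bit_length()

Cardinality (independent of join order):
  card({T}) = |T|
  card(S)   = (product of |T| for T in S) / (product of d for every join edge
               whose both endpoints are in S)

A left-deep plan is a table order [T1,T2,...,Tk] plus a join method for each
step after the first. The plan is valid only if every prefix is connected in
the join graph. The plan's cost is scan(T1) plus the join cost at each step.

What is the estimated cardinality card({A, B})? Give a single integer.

Tables in S: A(120), B(60)
Edges inside S: B-A(d=4)
numerator = 120 * 60 = 7200
denominator = 4 = 4
card(S) = 7200 / 4 = 1800

1800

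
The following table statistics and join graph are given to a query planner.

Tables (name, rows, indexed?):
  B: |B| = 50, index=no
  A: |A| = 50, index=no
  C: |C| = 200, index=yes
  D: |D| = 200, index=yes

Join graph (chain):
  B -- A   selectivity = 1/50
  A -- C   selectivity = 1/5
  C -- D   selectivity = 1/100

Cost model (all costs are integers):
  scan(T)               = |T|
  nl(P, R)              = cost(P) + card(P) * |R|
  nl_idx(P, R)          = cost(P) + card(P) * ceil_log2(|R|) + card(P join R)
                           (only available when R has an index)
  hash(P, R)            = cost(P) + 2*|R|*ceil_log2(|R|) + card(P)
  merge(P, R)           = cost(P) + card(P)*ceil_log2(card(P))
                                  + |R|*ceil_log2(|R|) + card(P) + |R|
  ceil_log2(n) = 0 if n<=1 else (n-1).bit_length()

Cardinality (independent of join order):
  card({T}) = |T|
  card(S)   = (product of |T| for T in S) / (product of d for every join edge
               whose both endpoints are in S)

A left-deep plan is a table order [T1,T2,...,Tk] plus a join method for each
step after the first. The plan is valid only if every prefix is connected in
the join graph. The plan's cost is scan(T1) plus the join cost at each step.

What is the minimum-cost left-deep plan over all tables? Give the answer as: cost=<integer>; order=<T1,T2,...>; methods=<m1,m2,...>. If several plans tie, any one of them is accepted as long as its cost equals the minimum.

cost=7800; order=C,D,A,B; methods=nl_idx,hash,hash

Selinger DP (subsets sized 1..n):
  {B}: scan cost=50, card=50
  {A}: scan cost=50, card=50
  {C}: scan cost=200, card=200
  {D}: scan cost=200, card=200
  {AB}: card=50; try (B,hash)→700, (A,hash)→700, (B,merge)→750, (A,merge)→750, (B,nl)→2550, (A,nl)→2550; best=700 via (B,hash)
  {AC}: card=2000; try (A,hash)→1000, (C,merge)→2200, (A,merge)→2350, (C,nl_idx)→2450, (C,hash)→3300, (C,nl)→10050 …(+1); best=1000 via (A,hash)
  {CD}: card=400; try (D,nl_idx)→2200, (C,nl_idx)→2200, (D,hash)→3600, (C,hash)→3600, (D,merge)→3800, (C,merge)→3800 …(+2); best=2200 via (D,nl_idx)
  {ABC}: card=2000; try (C,merge)→2850, (C,nl_idx)→3100, (B,hash)→3600, (C,hash)→3950, (C,nl)→10700, (B,merge)→25350 …(+1); best=2850 via (C,merge)
  {ACD}: card=4000; try (A,hash)→3200, (D,hash)→6200, (A,merge)→6550, (D,nl_idx)→21000, (A,nl)→22200, (D,merge)→26800 …(+1); best=3200 via (A,hash)
  {ABCD}: card=4000; try (B,hash)→7800, (D,hash)→8050, (D,nl_idx)→22850, (D,merge)→28650, (B,merge)→55550, (B,nl)→203200 …(+1); best=7800 via (B,hash)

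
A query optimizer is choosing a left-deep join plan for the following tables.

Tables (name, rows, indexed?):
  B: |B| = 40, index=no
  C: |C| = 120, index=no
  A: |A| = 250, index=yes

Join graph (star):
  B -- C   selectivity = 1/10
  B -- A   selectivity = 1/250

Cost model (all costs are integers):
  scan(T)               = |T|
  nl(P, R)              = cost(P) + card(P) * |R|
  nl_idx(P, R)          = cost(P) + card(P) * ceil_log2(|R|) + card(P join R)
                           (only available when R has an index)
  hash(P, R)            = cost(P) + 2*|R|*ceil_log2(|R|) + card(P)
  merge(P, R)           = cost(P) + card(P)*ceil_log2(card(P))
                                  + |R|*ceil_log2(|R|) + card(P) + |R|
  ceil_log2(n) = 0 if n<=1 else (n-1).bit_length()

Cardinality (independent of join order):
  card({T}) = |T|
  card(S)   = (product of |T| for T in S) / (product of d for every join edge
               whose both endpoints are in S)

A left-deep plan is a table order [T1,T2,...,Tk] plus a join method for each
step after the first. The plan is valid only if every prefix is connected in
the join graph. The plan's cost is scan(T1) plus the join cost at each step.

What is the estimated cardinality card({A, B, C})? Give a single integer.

Tables in S: A(250), B(40), C(120)
Edges inside S: B-C(d=10), B-A(d=250)
numerator = 250 * 40 * 120 = 1200000
denominator = 10 * 250 = 2500
card(S) = 1200000 / 2500 = 480

480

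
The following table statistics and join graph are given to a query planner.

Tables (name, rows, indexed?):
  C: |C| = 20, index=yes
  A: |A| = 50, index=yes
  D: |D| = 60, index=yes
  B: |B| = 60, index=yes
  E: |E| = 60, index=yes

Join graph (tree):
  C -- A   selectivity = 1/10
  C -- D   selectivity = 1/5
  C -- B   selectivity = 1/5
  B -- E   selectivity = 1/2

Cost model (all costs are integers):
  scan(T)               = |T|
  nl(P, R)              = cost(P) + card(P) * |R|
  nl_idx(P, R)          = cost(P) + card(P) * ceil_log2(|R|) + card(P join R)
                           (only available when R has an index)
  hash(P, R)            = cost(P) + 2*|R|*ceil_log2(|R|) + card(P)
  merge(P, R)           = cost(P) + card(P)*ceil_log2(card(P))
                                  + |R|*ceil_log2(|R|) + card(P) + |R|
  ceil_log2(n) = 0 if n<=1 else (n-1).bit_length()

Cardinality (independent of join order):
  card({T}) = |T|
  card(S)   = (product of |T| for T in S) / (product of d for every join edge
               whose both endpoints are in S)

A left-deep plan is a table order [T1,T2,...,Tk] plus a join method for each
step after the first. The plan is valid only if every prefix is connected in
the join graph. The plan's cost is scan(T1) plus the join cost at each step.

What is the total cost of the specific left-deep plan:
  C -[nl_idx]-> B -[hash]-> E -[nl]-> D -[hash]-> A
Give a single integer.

step 1: scan C: cost=20, card=20
step 2: join B via nl_idx
    card(P join B) = 20*60/(5) = 240
    cost = 20 + 20*6 + 240 = 380
step 3: join E via hash
    card(P join E) = 240*60/(2) = 7200
    cost = 380 + 2*60*6 + 240 = 1340
step 4: join D via nl
    card(P join D) = 7200*60/(5) = 86400
    cost = 1340 + 7200*60 = 433340
step 5: join A via hash
    card(P join A) = 86400*50/(10) = 432000
    cost = 433340 + 2*50*6 + 86400 = 520340

520340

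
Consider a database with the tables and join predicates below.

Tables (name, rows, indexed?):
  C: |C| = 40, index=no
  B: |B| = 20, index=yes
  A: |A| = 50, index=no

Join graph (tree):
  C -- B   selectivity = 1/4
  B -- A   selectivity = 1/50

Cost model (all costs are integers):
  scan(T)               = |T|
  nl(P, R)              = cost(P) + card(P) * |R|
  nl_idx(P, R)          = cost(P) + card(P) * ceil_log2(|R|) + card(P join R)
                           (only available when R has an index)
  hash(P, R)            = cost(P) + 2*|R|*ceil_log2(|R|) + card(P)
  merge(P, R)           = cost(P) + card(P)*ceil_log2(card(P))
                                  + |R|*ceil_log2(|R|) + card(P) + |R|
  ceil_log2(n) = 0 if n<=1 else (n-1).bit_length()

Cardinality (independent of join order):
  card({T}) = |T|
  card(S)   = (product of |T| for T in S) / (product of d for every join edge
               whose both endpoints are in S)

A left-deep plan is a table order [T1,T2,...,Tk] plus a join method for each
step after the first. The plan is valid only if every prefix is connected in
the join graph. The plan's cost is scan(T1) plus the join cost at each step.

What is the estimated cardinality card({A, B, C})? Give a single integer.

200

Tables in S: A(50), B(20), C(40)
Edges inside S: C-B(d=4), B-A(d=50)
numerator = 50 * 20 * 40 = 40000
denominator = 4 * 50 = 200
card(S) = 40000 / 200 = 200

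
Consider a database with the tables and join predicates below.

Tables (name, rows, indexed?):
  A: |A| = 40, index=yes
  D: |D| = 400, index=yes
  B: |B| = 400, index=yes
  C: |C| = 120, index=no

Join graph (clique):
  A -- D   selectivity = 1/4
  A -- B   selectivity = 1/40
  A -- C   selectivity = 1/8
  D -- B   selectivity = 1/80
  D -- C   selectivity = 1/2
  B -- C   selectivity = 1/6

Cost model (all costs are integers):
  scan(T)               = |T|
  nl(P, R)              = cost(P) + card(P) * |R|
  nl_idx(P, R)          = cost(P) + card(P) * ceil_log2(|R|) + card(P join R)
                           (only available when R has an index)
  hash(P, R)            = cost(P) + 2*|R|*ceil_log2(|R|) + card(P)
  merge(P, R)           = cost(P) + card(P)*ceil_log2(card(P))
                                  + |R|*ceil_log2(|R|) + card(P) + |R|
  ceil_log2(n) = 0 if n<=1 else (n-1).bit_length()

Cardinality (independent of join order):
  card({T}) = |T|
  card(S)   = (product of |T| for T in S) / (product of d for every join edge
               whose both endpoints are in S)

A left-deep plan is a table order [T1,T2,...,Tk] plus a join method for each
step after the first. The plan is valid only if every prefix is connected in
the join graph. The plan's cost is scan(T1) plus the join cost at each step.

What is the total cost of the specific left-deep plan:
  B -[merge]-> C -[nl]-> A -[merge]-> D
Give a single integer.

340360

step 1: scan B: cost=400, card=400
step 2: join C via merge
    card(P join C) = 400*120/(6) = 8000
    cost = 400 + 400*9 + 120*7 + 400 + 120 = 5360
step 3: join A via nl
    card(P join A) = 8000*40/(40*8) = 1000
    cost = 5360 + 8000*40 = 325360
step 4: join D via merge
    card(P join D) = 1000*400/(4*80*2) = 625
    cost = 325360 + 1000*10 + 400*9 + 1000 + 400 = 340360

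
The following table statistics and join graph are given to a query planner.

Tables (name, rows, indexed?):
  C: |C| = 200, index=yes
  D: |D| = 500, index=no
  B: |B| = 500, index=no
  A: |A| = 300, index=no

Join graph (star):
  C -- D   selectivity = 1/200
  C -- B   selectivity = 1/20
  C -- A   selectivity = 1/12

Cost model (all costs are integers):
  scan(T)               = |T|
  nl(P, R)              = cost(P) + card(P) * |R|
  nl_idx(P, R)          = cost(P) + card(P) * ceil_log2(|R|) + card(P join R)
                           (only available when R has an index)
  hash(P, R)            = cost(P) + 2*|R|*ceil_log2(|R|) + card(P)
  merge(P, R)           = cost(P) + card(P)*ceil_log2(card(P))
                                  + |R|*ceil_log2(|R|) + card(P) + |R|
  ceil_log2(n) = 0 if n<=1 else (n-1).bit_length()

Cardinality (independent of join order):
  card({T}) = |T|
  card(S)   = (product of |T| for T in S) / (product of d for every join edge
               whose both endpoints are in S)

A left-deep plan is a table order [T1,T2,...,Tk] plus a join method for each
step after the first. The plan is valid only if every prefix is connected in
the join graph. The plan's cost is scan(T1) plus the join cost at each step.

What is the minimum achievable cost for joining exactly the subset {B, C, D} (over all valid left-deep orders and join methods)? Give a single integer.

13700

Selinger DP over subsets of {B,C,D}:
  {C}: scan cost=200, card=200
  {D}: scan cost=500, card=500
  {B}: scan cost=500, card=500
  {CD}: card=500; try (C,hash)→4200, (C,nl_idx)→5000, (D,merge)→7000, (C,merge)→7300, (D,hash)→9400, (D,nl)→100200 …(+1); best=4200 via (C,hash)
  {BC}: card=5000; try (C,hash)→4200, (B,merge)→7000, (C,merge)→7300, (B,hash)→9400, (C,nl_idx)→9500, (B,nl)→100200 …(+1); best=4200 via (C,hash)
  {BCD}: card=12500; try (B,hash)→13700, (B,merge)→14200, (D,hash)→18200, (D,merge)→79200, (B,nl)→254200, (D,nl)→2504200; best=13700 via (B,hash)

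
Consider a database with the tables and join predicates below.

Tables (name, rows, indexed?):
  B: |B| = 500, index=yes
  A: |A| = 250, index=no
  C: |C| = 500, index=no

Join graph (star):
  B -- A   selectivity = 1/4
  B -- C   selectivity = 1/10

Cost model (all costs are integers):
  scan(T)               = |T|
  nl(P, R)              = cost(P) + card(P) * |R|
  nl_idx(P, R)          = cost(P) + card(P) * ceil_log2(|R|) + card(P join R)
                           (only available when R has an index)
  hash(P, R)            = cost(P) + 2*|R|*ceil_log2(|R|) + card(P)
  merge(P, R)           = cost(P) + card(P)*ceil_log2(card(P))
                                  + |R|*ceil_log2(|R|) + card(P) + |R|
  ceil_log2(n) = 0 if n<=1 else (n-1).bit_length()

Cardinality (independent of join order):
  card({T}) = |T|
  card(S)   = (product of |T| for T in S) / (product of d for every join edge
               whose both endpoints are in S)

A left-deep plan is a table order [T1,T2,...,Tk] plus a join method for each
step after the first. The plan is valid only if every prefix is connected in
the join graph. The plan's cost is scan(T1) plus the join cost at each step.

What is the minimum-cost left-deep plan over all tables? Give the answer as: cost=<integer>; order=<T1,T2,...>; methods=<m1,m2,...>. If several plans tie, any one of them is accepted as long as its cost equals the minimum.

cost=39000; order=B,C,A; methods=hash,hash

Selinger DP (subsets sized 1..n):
  {B}: scan cost=500, card=500
  {A}: scan cost=250, card=250
  {C}: scan cost=500, card=500
  {AB}: card=31250; try (A,hash)→5000, (B,merge)→7500, (A,merge)→7750, (B,hash)→9500, (B,nl_idx)→33750, (B,nl)→125250 …(+1); best=5000 via (A,hash)
  {BC}: card=25000; try (C,hash)→10000, (B,hash)→10000, (C,merge)→10500, (B,merge)→10500, (B,nl_idx)→30000, (C,nl)→250500 …(+1); best=10000 via (C,hash)
  {ABC}: card=1562500; try (A,hash)→39000, (C,hash)→45250, (A,merge)→412250, (C,merge)→510000, (A,nl)→6260000, (C,nl)→15630000; best=39000 via (A,hash)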